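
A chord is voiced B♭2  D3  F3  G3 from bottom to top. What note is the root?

Reordering Bb, D, F, G into stacked thirds gives G–Bb–D–F; the bottom of that stack, G, is the root.

G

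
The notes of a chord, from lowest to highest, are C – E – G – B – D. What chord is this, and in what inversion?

Reducing to letter names: C, E, G, B, D. These stack in thirds as C–E–G–B–D — a C major ninth chord.
C is the root of C major ninth; root in the bass means root position.

C major ninth, root position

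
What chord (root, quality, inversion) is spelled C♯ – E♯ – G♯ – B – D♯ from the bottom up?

The pitch classes C#, E#, G#, B, D# arrange in thirds as C#–E#–G#–B–D#: a C# dominant ninth chord.
C# is the root of C# dominant ninth; root in the bass means root position.

C# dominant ninth, root position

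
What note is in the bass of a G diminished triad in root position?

In root position the root is lowest. For G diminished (G–Bb–Db) that is G.

G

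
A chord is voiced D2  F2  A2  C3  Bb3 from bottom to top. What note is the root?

Bb

The distinct letter names are D, F, A, C, Bb. Arranged as a stack of thirds they read Bb–D–F–A–C, so Bb is the root (a Bb major ninth chord).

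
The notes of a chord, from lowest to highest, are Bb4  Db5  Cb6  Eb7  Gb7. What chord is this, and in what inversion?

Cb major ninth, third inversion

The distinct note names are Bb, Db, Cb, Eb, Gb. Stacked in thirds they read Cb–Eb–Gb–Bb–Db, which is a major ninth chord on Cb.
With the seventh (Bb) in the bass, the chord is in third inversion.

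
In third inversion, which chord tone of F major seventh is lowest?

The seventh of F major seventh (F–A–C–E) is E; that is the bass in third inversion.

E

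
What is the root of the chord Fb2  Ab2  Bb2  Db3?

Bb

Fb, Ab, Bb, Db are the tones of a Bb half-diminished seventh chord (Bb–Db–Fb–Ab), making Bb the root.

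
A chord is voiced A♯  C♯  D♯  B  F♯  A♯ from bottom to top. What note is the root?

The distinct letter names are A#, C#, D#, B, F#. Arranged as a stack of thirds they read B–D#–F#–A#–C#, so B is the root (a B major ninth chord).

B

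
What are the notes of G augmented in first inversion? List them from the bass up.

B, D#, G

The chord tones are G–B–D#. With the third (B) lowest for first inversion: B, D#, G.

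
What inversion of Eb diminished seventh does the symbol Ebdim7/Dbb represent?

Ebdim7/Dbb means Eb diminished seventh with Dbb in the bass. Dbb is the seventh of Eb diminished seventh (Eb–Gb–Bbb–Dbb), so this is third inversion.

third inversion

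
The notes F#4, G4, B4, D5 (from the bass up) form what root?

G

The distinct letter names are F#, G, B, D. Arranged as a stack of thirds they read G–B–D–F#, so G is the root (a G major seventh chord).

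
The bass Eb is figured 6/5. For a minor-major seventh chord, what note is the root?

C

The figures 6/5 mean the third of the chord is in the bass. If Eb is the third of a minor-major seventh chord, the root is C (chord tones C–Eb–G–B).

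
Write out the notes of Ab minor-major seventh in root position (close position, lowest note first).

Ab minor-major seventh is Ab–Cb–Eb–G. Root position puts the root (Ab) in the bass, with the remaining tones above: Ab, Cb, Eb, G.

Ab, Cb, Eb, G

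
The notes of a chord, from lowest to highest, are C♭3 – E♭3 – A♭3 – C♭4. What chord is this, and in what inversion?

Reducing to letter names: Cb, Eb, Ab. These stack in thirds as Ab–Cb–Eb — an Ab minor triad.
With the third (Cb) in the bass, the chord is in first inversion (figured bass 6).

Ab minor, first inversion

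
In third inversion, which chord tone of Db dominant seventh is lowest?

Cb

In third inversion the seventh is lowest. For Db dominant seventh (Db–F–Ab–Cb) that is Cb.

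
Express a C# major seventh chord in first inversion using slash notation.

First inversion of C# major seventh has the third (E#) in the bass. As a slash chord: C#maj7/E#.

C#maj7/E#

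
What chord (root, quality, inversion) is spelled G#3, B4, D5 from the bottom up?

Reducing to letter names: G#, B, D. These stack in thirds as G#–B–D — a G# diminished triad.
With the root (G#) in the bass, the chord is in root position (figured bass 5/3).

G# diminished, root position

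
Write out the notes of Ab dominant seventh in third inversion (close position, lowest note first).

Gb, Ab, C, Eb

Spelling Ab dominant seventh: Ab–C–Eb–Gb. In third inversion the seventh is bass, giving Gb, Ab, C, Eb from the bottom.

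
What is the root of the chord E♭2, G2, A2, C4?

Eb, G, A, C are the tones of an A half-diminished seventh chord (A–C–Eb–G), making A the root.

A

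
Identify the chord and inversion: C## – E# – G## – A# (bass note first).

The pitch classes C##, E#, G##, A# arrange in thirds as A#–C##–E#–G##: an A# major seventh chord.
The lowest note is C##, the third of the chord, so this is first inversion (figured bass 6/5).

A# major seventh, first inversion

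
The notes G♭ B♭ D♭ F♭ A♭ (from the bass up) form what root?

Gb

The distinct letter names are Gb, Bb, Db, Fb, Ab. Arranged as a stack of thirds they read Gb–Bb–Db–Fb–Ab, so Gb is the root (a Gb dominant ninth chord).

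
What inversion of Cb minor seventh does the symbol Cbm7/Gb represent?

second inversion

Cbm7/Gb means Cb minor seventh with Gb in the bass. Gb is the fifth of Cb minor seventh (Cb–Ebb–Gb–Bbb), so this is second inversion.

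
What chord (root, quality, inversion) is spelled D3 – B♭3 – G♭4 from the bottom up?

Gb augmented, second inversion

Reducing to letter names: D, Bb, Gb. These stack in thirds as Gb–Bb–D — a Gb augmented triad.
With the fifth (D) in the bass, the chord is in second inversion (figured bass 6/4).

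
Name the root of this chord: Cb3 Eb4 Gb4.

The distinct letter names are Cb, Eb, Gb. Arranged as a stack of thirds they read Cb–Eb–Gb, so Cb is the root (a Cb major triad).

Cb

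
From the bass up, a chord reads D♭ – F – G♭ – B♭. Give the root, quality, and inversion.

Gb major seventh, second inversion

The distinct note names are Db, F, Gb, Bb. Stacked in thirds they read Gb–Bb–Db–F, which is a major seventh chord on Gb.
The lowest note is Db, the fifth of the chord, so this is second inversion (figured bass 4/3).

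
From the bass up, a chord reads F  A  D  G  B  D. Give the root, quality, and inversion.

G dominant ninth, third inversion

The distinct note names are F, A, D, G, B. Stacked in thirds they read G–B–D–F–A, which is a dominant ninth chord on G.
F is the seventh of G dominant ninth; seventh in the bass means third inversion.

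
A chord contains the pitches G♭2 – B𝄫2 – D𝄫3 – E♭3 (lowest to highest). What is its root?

Eb

Gb, Bbb, Dbb, Eb are the tones of an Eb diminished seventh chord (Eb–Gb–Bbb–Dbb), making Eb the root.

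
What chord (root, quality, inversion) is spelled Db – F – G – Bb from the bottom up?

G half-diminished seventh, second inversion

The distinct note names are Db, F, G, Bb. Stacked in thirds they read G–Bb–Db–F, which is a half-diminished seventh chord on G.
The lowest note is Db, the fifth of the chord, so this is second inversion (figured bass 4/3).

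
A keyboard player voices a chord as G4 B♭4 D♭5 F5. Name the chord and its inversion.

The distinct note names are G, Bb, Db, F. Stacked in thirds they read G–Bb–Db–F, which is a half-diminished seventh chord on G.
With the root (G) in the bass, the chord is in root position (figured bass 7).

G half-diminished seventh, root position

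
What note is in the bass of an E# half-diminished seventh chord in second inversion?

In second inversion the fifth is lowest. For E# half-diminished seventh (E#–G#–B–D#) that is B.

B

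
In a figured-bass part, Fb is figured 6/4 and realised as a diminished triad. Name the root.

The figures 6/4 mean the fifth of the chord is in the bass. If Fb is the fifth of a diminished triad, the root is Bb (chord tones Bb–Db–Fb).

Bb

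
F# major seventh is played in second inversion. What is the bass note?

F# major seventh is F#–A#–C#–E#. Second inversion places the fifth in the bass: C#.

C#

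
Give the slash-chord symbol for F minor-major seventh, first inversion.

First inversion of F minor-major seventh has the third (Ab) in the bass. As a slash chord: Fm(maj7)/Ab.

Fm(maj7)/Ab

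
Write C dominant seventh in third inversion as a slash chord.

C7/Bb

Third inversion of C dominant seventh has the seventh (Bb) in the bass. As a slash chord: C7/Bb.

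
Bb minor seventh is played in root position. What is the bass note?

Bb minor seventh is Bb–Db–F–Ab. Root position places the root in the bass: Bb.

Bb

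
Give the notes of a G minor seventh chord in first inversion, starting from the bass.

Bb, D, F, G

G minor seventh is G–Bb–D–F. First inversion puts the third (Bb) in the bass, with the remaining tones above: Bb, D, F, G.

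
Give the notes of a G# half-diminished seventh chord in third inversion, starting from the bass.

F#, G#, B, D

G# half-diminished seventh is G#–B–D–F#. Third inversion puts the seventh (F#) in the bass, with the remaining tones above: F#, G#, B, D.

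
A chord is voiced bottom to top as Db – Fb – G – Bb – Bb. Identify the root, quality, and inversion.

G diminished seventh, second inversion

The distinct note names are Db, Fb, G, Bb. Stacked in thirds they read G–Bb–Db–Fb, which is a diminished seventh chord on G.
Db is the fifth of G diminished seventh; fifth in the bass means second inversion (figured bass 4/3).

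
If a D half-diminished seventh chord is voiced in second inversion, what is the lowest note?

Ab

The fifth of D half-diminished seventh (D–F–Ab–C) is Ab; that is the bass in second inversion.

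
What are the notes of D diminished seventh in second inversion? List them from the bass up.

Ab, Cb, D, F

The chord tones are D–F–Ab–Cb. With the fifth (Ab) lowest for second inversion: Ab, Cb, D, F.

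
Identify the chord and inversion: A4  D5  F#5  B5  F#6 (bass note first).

B minor seventh, third inversion

Reducing to letter names: A, D, F#, B. These stack in thirds as B–D–F#–A — a B minor seventh chord.
With the seventh (A) in the bass, the chord is in third inversion (figured bass 4/2).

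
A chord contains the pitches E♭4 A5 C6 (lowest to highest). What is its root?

A

Reordering Eb, A, C into stacked thirds gives A–C–Eb; the bottom of that stack, A, is the root.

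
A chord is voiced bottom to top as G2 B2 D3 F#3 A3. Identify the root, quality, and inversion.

The distinct note names are G, B, D, F#, A. Stacked in thirds they read G–B–D–F#–A, which is a major ninth chord on G.
G is the root of G major ninth; root in the bass means root position.

G major ninth, root position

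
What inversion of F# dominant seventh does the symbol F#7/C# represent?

second inversion

F#7/C# means F# dominant seventh with C# in the bass. C# is the fifth of F# dominant seventh (F#–A#–C#–E), so this is second inversion.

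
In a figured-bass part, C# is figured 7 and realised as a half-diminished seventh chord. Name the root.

The figures 7 mean the root of the chord is in the bass. If C# is the root of a half-diminished seventh chord, the root is C# (chord tones C#–E–G–B).

C#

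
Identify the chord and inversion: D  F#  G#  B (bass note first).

The pitch classes D, F#, G#, B arrange in thirds as G#–B–D–F#: a G# half-diminished seventh chord.
With the fifth (D) in the bass, the chord is in second inversion (figured bass 4/3).

G# half-diminished seventh, second inversion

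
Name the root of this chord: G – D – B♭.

Reordering G, D, Bb into stacked thirds gives G–Bb–D; the bottom of that stack, G, is the root.

G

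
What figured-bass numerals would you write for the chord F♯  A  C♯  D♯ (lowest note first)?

6/5

The notes F#, A, C#, D# stack in thirds as D#–F#–A–C# — a D# half-diminished seventh chord. The bass F# is the third, so this is first inversion: figured 6/5.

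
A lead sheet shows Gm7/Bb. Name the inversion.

Gm7/Bb means G minor seventh with Bb in the bass. Bb is the third of G minor seventh (G–Bb–D–F), so this is first inversion.

first inversion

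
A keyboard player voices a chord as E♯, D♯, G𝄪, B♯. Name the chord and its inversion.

E# dominant seventh, root position

The distinct note names are E#, D#, G##, B#. Stacked in thirds they read E#–G##–B#–D#, which is a dominant seventh chord on E#.
E# is the root of E# dominant seventh; root in the bass means root position (figured bass 7).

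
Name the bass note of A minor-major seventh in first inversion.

C

The third of A minor-major seventh (A–C–E–G#) is C; that is the bass in first inversion.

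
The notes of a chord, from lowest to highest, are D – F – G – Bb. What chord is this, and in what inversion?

The pitch classes D, F, G, Bb arrange in thirds as G–Bb–D–F: a G minor seventh chord.
D is the fifth of G minor seventh; fifth in the bass means second inversion (figured bass 4/3).

G minor seventh, second inversion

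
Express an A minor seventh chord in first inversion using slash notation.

Am7/C

First inversion of A minor seventh has the third (C) in the bass. As a slash chord: Am7/C.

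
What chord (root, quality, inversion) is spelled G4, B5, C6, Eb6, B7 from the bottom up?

C minor-major seventh, second inversion

Reducing to letter names: G, B, C, Eb. These stack in thirds as C–Eb–G–B — a C minor-major seventh chord.
The lowest note is G, the fifth of the chord, so this is second inversion (figured bass 4/3).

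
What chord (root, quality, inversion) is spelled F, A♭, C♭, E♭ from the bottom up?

F half-diminished seventh, root position

Reducing to letter names: F, Ab, Cb, Eb. These stack in thirds as F–Ab–Cb–Eb — an F half-diminished seventh chord.
F is the root of F half-diminished seventh; root in the bass means root position (figured bass 7).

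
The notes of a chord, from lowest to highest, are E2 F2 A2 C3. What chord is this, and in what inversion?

F major seventh, third inversion

The pitch classes E, F, A, C arrange in thirds as F–A–C–E: an F major seventh chord.
The lowest note is E, the seventh of the chord, so this is third inversion (figured bass 4/2).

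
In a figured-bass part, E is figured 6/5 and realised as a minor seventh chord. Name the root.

The figures 6/5 mean the third of the chord is in the bass. If E is the third of a minor seventh chord, the root is C# (chord tones C#–E–G#–B).

C#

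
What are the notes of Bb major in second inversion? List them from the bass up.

Bb major is Bb–D–F. Second inversion puts the fifth (F) in the bass, with the remaining tones above: F, Bb, D.

F, Bb, D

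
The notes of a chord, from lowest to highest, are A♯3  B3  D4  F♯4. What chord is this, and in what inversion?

The distinct note names are A#, B, D, F#. Stacked in thirds they read B–D–F#–A#, which is a minor-major seventh chord on B.
The lowest note is A#, the seventh of the chord, so this is third inversion (figured bass 4/2).

B minor-major seventh, third inversion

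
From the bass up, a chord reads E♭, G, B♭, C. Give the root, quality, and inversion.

The distinct note names are Eb, G, Bb, C. Stacked in thirds they read C–Eb–G–Bb, which is a minor seventh chord on C.
Eb is the third of C minor seventh; third in the bass means first inversion (figured bass 6/5).

C minor seventh, first inversion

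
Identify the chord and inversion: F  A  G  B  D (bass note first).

The pitch classes F, A, G, B, D arrange in thirds as G–B–D–F–A: a G dominant ninth chord.
With the seventh (F) in the bass, the chord is in third inversion.

G dominant ninth, third inversion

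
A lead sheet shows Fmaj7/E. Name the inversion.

Fmaj7/E means F major seventh with E in the bass. E is the seventh of F major seventh (F–A–C–E), so this is third inversion.

third inversion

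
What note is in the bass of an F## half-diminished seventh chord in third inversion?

E#

In third inversion the seventh is lowest. For F## half-diminished seventh (F##–A#–C#–E#) that is E#.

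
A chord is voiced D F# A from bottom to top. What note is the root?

D

D, F#, A are the tones of a D major triad (D–F#–A), making D the root.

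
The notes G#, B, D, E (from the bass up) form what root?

E

The distinct letter names are G#, B, D, E. Arranged as a stack of thirds they read E–G#–B–D, so E is the root (an E dominant seventh chord).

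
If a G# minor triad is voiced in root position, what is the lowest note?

In root position the root is lowest. For G# minor (G#–B–D#) that is G#.

G#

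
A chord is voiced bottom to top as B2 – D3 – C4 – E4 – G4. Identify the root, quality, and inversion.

The pitch classes B, D, C, E, G arrange in thirds as C–E–G–B–D: a C major ninth chord.
The lowest note is B, the seventh of the chord, so this is third inversion.

C major ninth, third inversion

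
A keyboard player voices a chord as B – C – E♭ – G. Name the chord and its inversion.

C minor-major seventh, third inversion

Reducing to letter names: B, C, Eb, G. These stack in thirds as C–Eb–G–B — a C minor-major seventh chord.
B is the seventh of C minor-major seventh; seventh in the bass means third inversion (figured bass 4/2).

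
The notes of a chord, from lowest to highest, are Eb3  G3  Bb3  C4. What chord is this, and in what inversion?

Reducing to letter names: Eb, G, Bb, C. These stack in thirds as C–Eb–G–Bb — a C minor seventh chord.
With the third (Eb) in the bass, the chord is in first inversion (figured bass 6/5).

C minor seventh, first inversion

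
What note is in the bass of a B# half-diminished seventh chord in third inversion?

A#

In third inversion the seventh is lowest. For B# half-diminished seventh (B#–D#–F#–A#) that is A#.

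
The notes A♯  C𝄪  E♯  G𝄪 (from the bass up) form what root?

A#, C##, E#, G## are the tones of an A# major seventh chord (A#–C##–E#–G##), making A# the root.

A#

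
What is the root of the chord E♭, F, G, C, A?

Eb, F, G, C, A are the tones of an F dominant ninth chord (F–A–C–Eb–G), making F the root.

F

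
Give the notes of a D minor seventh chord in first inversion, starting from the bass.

F, A, C, D

Spelling D minor seventh: D–F–A–C. In first inversion the third is bass, giving F, A, C, D from the bottom.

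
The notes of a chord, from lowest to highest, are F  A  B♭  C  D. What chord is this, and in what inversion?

The pitch classes F, A, Bb, C, D arrange in thirds as Bb–D–F–A–C: a Bb major ninth chord.
F is the fifth of Bb major ninth; fifth in the bass means second inversion.

Bb major ninth, second inversion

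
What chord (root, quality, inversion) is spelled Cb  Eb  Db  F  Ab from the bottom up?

Db dominant ninth, third inversion

Reducing to letter names: Cb, Eb, Db, F, Ab. These stack in thirds as Db–F–Ab–Cb–Eb — a Db dominant ninth chord.
With the seventh (Cb) in the bass, the chord is in third inversion.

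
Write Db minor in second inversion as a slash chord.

Dbm/Ab

Second inversion of Db minor has the fifth (Ab) in the bass. As a slash chord: Dbm/Ab.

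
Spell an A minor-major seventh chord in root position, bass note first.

A, C, E, G#

A minor-major seventh is A–C–E–G#. Root position puts the root (A) in the bass, with the remaining tones above: A, C, E, G#.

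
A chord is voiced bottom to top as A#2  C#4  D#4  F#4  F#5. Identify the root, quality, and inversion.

D# minor seventh, second inversion

The distinct note names are A#, C#, D#, F#. Stacked in thirds they read D#–F#–A#–C#, which is a minor seventh chord on D#.
A# is the fifth of D# minor seventh; fifth in the bass means second inversion (figured bass 4/3).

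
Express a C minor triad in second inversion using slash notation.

Second inversion of C minor has the fifth (G) in the bass. As a slash chord: Cm/G.

Cm/G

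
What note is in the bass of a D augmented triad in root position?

D

In root position the root is lowest. For D augmented (D–F#–A#) that is D.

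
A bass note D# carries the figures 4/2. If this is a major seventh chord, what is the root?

E

The figures 4/2 mean the seventh of the chord is in the bass. If D# is the seventh of a major seventh chord, the root is E (chord tones E–G#–B–D#).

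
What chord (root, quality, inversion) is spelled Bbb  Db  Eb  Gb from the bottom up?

Eb half-diminished seventh, second inversion

The distinct note names are Bbb, Db, Eb, Gb. Stacked in thirds they read Eb–Gb–Bbb–Db, which is a half-diminished seventh chord on Eb.
The lowest note is Bbb, the fifth of the chord, so this is second inversion (figured bass 4/3).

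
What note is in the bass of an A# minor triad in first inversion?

In first inversion the third is lowest. For A# minor (A#–C#–E#) that is C#.

C#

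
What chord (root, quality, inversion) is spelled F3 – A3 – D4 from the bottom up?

The pitch classes F, A, D arrange in thirds as D–F–A: a D minor triad.
F is the third of D minor; third in the bass means first inversion (figured bass 6).

D minor, first inversion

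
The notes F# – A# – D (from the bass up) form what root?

D

The distinct letter names are F#, A#, D. Arranged as a stack of thirds they read D–F#–A#, so D is the root (a D augmented triad).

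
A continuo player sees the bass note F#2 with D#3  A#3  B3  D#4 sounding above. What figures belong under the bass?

4/3

The notes F#, D#, A#, B stack in thirds as B–D#–F#–A# — a B major seventh chord. The bass F# is the fifth, so this is second inversion: figured 4/3.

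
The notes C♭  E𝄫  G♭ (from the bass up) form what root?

Cb

The distinct letter names are Cb, Ebb, Gb. Arranged as a stack of thirds they read Cb–Ebb–Gb, so Cb is the root (a Cb minor triad).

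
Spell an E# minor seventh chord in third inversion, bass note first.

D#, E#, G#, B#

E# minor seventh is E#–G#–B#–D#. Third inversion puts the seventh (D#) in the bass, with the remaining tones above: D#, E#, G#, B#.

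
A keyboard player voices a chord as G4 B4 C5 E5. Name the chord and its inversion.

C major seventh, second inversion

Reducing to letter names: G, B, C, E. These stack in thirds as C–E–G–B — a C major seventh chord.
With the fifth (G) in the bass, the chord is in second inversion (figured bass 4/3).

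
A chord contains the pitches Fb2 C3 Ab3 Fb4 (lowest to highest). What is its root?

The distinct letter names are Fb, C, Ab. Arranged as a stack of thirds they read Fb–Ab–C, so Fb is the root (an Fb augmented triad).

Fb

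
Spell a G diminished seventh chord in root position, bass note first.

G, Bb, Db, Fb

G diminished seventh is G–Bb–Db–Fb. Root position puts the root (G) in the bass, with the remaining tones above: G, Bb, Db, Fb.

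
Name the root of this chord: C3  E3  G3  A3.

The distinct letter names are C, E, G, A. Arranged as a stack of thirds they read A–C–E–G, so A is the root (an A minor seventh chord).

A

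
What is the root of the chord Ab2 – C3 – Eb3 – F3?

F

Ab, C, Eb, F are the tones of an F minor seventh chord (F–Ab–C–Eb), making F the root.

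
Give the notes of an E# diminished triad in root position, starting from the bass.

The chord tones are E#–G#–B. With the root (E#) lowest for root position: E#, G#, B.

E#, G#, B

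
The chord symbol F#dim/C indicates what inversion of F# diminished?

second inversion

F#dim/C means F# diminished with C in the bass. C is the fifth of F# diminished (F#–A–C), so this is second inversion.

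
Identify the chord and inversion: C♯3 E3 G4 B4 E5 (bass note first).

The distinct note names are C#, E, G, B. Stacked in thirds they read C#–E–G–B, which is a half-diminished seventh chord on C#.
The lowest note is C#, the root of the chord, so this is root position (figured bass 7).

C# half-diminished seventh, root position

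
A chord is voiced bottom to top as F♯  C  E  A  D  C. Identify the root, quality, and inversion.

Reducing to letter names: F#, C, E, A, D. These stack in thirds as D–F#–A–C–E — a D dominant ninth chord.
The lowest note is F#, the third of the chord, so this is first inversion.

D dominant ninth, first inversion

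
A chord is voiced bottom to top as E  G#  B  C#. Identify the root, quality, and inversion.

C# minor seventh, first inversion

The distinct note names are E, G#, B, C#. Stacked in thirds they read C#–E–G#–B, which is a minor seventh chord on C#.
The lowest note is E, the third of the chord, so this is first inversion (figured bass 6/5).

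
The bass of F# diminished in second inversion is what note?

C

In second inversion the fifth is lowest. For F# diminished (F#–A–C) that is C.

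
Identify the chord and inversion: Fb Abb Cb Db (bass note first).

Db half-diminished seventh, first inversion

The distinct note names are Fb, Abb, Cb, Db. Stacked in thirds they read Db–Fb–Abb–Cb, which is a half-diminished seventh chord on Db.
The lowest note is Fb, the third of the chord, so this is first inversion (figured bass 6/5).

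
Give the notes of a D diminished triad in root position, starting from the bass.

Spelling D diminished: D–F–Ab. In root position the root is bass, giving D, F, Ab from the bottom.

D, F, Ab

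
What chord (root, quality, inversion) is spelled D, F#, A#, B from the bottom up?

B minor-major seventh, first inversion

The pitch classes D, F#, A#, B arrange in thirds as B–D–F#–A#: a B minor-major seventh chord.
The lowest note is D, the third of the chord, so this is first inversion (figured bass 6/5).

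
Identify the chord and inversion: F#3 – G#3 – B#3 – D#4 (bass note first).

G# dominant seventh, third inversion

Reducing to letter names: F#, G#, B#, D#. These stack in thirds as G#–B#–D#–F# — a G# dominant seventh chord.
The lowest note is F#, the seventh of the chord, so this is third inversion (figured bass 4/2).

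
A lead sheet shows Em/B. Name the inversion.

Em/B means E minor with B in the bass. B is the fifth of E minor (E–G–B), so this is second inversion.

second inversion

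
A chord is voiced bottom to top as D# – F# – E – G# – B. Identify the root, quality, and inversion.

E major ninth, third inversion

The distinct note names are D#, F#, E, G#, B. Stacked in thirds they read E–G#–B–D#–F#, which is a major ninth chord on E.
With the seventh (D#) in the bass, the chord is in third inversion.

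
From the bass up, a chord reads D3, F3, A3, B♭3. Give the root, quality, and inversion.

Bb major seventh, first inversion

Reducing to letter names: D, F, A, Bb. These stack in thirds as Bb–D–F–A — a Bb major seventh chord.
D is the third of Bb major seventh; third in the bass means first inversion (figured bass 6/5).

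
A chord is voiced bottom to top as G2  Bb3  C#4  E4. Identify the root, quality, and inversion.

C# diminished seventh, second inversion

The pitch classes G, Bb, C#, E arrange in thirds as C#–E–G–Bb: a C# diminished seventh chord.
G is the fifth of C# diminished seventh; fifth in the bass means second inversion (figured bass 4/3).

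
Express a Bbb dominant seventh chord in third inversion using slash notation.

Third inversion of Bbb dominant seventh has the seventh (Abb) in the bass. As a slash chord: Bbb7/Abb.

Bbb7/Abb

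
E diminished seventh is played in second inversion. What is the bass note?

E diminished seventh is E–G–Bb–Db. Second inversion places the fifth in the bass: Bb.

Bb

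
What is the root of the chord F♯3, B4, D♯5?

B

Reordering F#, B, D# into stacked thirds gives B–D#–F#; the bottom of that stack, B, is the root.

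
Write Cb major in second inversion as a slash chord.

Cb/Gb

Second inversion of Cb major has the fifth (Gb) in the bass. As a slash chord: Cb/Gb.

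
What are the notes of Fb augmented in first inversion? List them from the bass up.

Fb augmented is Fb–Ab–C. First inversion puts the third (Ab) in the bass, with the remaining tones above: Ab, C, Fb.

Ab, C, Fb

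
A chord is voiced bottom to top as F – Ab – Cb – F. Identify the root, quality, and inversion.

F diminished, root position

The distinct note names are F, Ab, Cb. Stacked in thirds they read F–Ab–Cb, which is a diminished triad on F.
F is the root of F diminished; root in the bass means root position (figured bass 5/3).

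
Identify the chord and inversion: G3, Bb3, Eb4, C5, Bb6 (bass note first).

C minor seventh, second inversion

The distinct note names are G, Bb, Eb, C. Stacked in thirds they read C–Eb–G–Bb, which is a minor seventh chord on C.
G is the fifth of C minor seventh; fifth in the bass means second inversion (figured bass 4/3).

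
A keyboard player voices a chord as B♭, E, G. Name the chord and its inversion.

E diminished, second inversion

The distinct note names are Bb, E, G. Stacked in thirds they read E–G–Bb, which is a diminished triad on E.
With the fifth (Bb) in the bass, the chord is in second inversion (figured bass 6/4).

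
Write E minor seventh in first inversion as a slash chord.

Em7/G

First inversion of E minor seventh has the third (G) in the bass. As a slash chord: Em7/G.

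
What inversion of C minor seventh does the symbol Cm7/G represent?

second inversion

Cm7/G means C minor seventh with G in the bass. G is the fifth of C minor seventh (C–Eb–G–Bb), so this is second inversion.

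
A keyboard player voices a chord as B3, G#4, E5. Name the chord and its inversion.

The pitch classes B, G#, E arrange in thirds as E–G#–B: an E major triad.
With the fifth (B) in the bass, the chord is in second inversion (figured bass 6/4).

E major, second inversion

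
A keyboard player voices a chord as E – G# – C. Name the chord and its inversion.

Reducing to letter names: E, G#, C. These stack in thirds as C–E–G# — a C augmented triad.
E is the third of C augmented; third in the bass means first inversion (figured bass 6).

C augmented, first inversion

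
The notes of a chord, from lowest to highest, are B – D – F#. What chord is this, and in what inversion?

B minor, root position

The distinct note names are B, D, F#. Stacked in thirds they read B–D–F#, which is a minor triad on B.
B is the root of B minor; root in the bass means root position (figured bass 5/3).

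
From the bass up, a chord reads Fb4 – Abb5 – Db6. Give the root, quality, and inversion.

The distinct note names are Fb, Abb, Db. Stacked in thirds they read Db–Fb–Abb, which is a diminished triad on Db.
Fb is the third of Db diminished; third in the bass means first inversion (figured bass 6).

Db diminished, first inversion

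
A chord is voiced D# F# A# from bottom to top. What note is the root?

D#

Reordering D#, F#, A# into stacked thirds gives D#–F#–A#; the bottom of that stack, D#, is the root.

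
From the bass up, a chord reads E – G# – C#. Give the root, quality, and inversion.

C# minor, first inversion

The distinct note names are E, G#, C#. Stacked in thirds they read C#–E–G#, which is a minor triad on C#.
The lowest note is E, the third of the chord, so this is first inversion (figured bass 6).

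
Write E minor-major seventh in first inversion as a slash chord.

First inversion of E minor-major seventh has the third (G) in the bass. As a slash chord: Em(maj7)/G.

Em(maj7)/G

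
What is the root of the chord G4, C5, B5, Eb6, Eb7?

C

Reordering G, C, B, Eb into stacked thirds gives C–Eb–G–B; the bottom of that stack, C, is the root.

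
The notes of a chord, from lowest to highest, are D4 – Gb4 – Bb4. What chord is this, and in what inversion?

The pitch classes D, Gb, Bb arrange in thirds as Gb–Bb–D: a Gb augmented triad.
The lowest note is D, the fifth of the chord, so this is second inversion (figured bass 6/4).

Gb augmented, second inversion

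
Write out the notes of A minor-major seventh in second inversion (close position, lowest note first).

E, G#, A, C

A minor-major seventh is A–C–E–G#. Second inversion puts the fifth (E) in the bass, with the remaining tones above: E, G#, A, C.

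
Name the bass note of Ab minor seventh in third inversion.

Gb

Ab minor seventh is Ab–Cb–Eb–Gb. Third inversion places the seventh in the bass: Gb.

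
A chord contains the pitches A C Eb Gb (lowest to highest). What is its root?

A

A, C, Eb, Gb are the tones of an A diminished seventh chord (A–C–Eb–Gb), making A the root.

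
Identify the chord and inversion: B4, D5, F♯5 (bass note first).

The pitch classes B, D, F# arrange in thirds as B–D–F#: a B minor triad.
With the root (B) in the bass, the chord is in root position (figured bass 5/3).

B minor, root position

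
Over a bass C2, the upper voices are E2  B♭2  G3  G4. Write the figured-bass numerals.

7

The notes C, E, Bb, G stack in thirds as C–E–G–Bb — a C dominant seventh chord. The bass C is the root, so this is root position: figured 7.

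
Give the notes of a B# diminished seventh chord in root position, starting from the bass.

B#, D#, F#, A

B# diminished seventh is B#–D#–F#–A. Root position puts the root (B#) in the bass, with the remaining tones above: B#, D#, F#, A.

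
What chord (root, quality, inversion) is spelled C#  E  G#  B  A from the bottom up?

The distinct note names are C#, E, G#, B, A. Stacked in thirds they read A–C#–E–G#–B, which is a major ninth chord on A.
With the third (C#) in the bass, the chord is in first inversion.

A major ninth, first inversion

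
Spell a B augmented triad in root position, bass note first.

B, D#, F##

B augmented is B–D#–F##. Root position puts the root (B) in the bass, with the remaining tones above: B, D#, F##.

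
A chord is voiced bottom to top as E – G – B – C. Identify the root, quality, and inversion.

The distinct note names are E, G, B, C. Stacked in thirds they read C–E–G–B, which is a major seventh chord on C.
The lowest note is E, the third of the chord, so this is first inversion (figured bass 6/5).

C major seventh, first inversion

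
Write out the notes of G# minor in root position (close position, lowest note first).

The chord tones are G#–B–D#. With the root (G#) lowest for root position: G#, B, D#.

G#, B, D#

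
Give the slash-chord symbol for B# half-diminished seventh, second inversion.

Second inversion of B# half-diminished seventh has the fifth (F#) in the bass. As a slash chord: B#ø7/F#.

B#ø7/F#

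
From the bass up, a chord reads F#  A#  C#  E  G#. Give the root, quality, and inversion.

The pitch classes F#, A#, C#, E, G# arrange in thirds as F#–A#–C#–E–G#: an F# dominant ninth chord.
The lowest note is F#, the root of the chord, so this is root position.

F# dominant ninth, root position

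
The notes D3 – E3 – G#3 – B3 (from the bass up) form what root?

The distinct letter names are D, E, G#, B. Arranged as a stack of thirds they read E–G#–B–D, so E is the root (an E dominant seventh chord).

E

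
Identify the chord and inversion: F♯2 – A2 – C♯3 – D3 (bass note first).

The pitch classes F#, A, C#, D arrange in thirds as D–F#–A–C#: a D major seventh chord.
F# is the third of D major seventh; third in the bass means first inversion (figured bass 6/5).

D major seventh, first inversion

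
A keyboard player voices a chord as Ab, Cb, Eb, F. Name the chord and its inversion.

F half-diminished seventh, first inversion

The distinct note names are Ab, Cb, Eb, F. Stacked in thirds they read F–Ab–Cb–Eb, which is a half-diminished seventh chord on F.
The lowest note is Ab, the third of the chord, so this is first inversion (figured bass 6/5).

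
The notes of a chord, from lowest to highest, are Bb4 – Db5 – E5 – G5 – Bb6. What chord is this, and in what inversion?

The pitch classes Bb, Db, E, G arrange in thirds as E–G–Bb–Db: an E diminished seventh chord.
Bb is the fifth of E diminished seventh; fifth in the bass means second inversion (figured bass 4/3).

E diminished seventh, second inversion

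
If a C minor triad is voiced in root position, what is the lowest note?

C

In root position the root is lowest. For C minor (C–Eb–G) that is C.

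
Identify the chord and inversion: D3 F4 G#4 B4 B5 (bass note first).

The distinct note names are D, F, G#, B. Stacked in thirds they read G#–B–D–F, which is a diminished seventh chord on G#.
With the fifth (D) in the bass, the chord is in second inversion (figured bass 4/3).

G# diminished seventh, second inversion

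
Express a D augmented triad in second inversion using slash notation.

Daug/A#

Second inversion of D augmented has the fifth (A#) in the bass. As a slash chord: Daug/A#.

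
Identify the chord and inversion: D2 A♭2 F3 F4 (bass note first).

D diminished, root position

Reducing to letter names: D, Ab, F. These stack in thirds as D–F–Ab — a D diminished triad.
With the root (D) in the bass, the chord is in root position (figured bass 5/3).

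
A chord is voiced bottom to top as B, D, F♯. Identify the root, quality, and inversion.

Reducing to letter names: B, D, F#. These stack in thirds as B–D–F# — a B minor triad.
The lowest note is B, the root of the chord, so this is root position (figured bass 5/3).

B minor, root position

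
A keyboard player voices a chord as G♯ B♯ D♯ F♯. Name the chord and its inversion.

The distinct note names are G#, B#, D#, F#. Stacked in thirds they read G#–B#–D#–F#, which is a dominant seventh chord on G#.
With the root (G#) in the bass, the chord is in root position (figured bass 7).

G# dominant seventh, root position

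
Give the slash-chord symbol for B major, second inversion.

Second inversion of B major has the fifth (F#) in the bass. As a slash chord: BM/F#.

BM/F#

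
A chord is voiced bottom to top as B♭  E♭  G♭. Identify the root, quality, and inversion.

Reducing to letter names: Bb, Eb, Gb. These stack in thirds as Eb–Gb–Bb — an Eb minor triad.
The lowest note is Bb, the fifth of the chord, so this is second inversion (figured bass 6/4).

Eb minor, second inversion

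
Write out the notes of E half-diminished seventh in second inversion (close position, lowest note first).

The chord tones are E–G–Bb–D. With the fifth (Bb) lowest for second inversion: Bb, D, E, G.

Bb, D, E, G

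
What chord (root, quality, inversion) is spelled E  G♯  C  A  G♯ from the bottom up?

The pitch classes E, G#, C, A arrange in thirds as A–C–E–G#: an A minor-major seventh chord.
E is the fifth of A minor-major seventh; fifth in the bass means second inversion (figured bass 4/3).

A minor-major seventh, second inversion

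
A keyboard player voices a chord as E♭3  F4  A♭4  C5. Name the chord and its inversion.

F minor seventh, third inversion

Reducing to letter names: Eb, F, Ab, C. These stack in thirds as F–Ab–C–Eb — an F minor seventh chord.
Eb is the seventh of F minor seventh; seventh in the bass means third inversion (figured bass 4/2).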